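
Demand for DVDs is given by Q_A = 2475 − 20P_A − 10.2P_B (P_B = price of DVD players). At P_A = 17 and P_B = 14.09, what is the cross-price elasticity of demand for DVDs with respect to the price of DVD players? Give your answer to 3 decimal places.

At P_A = 17 and P_B = 14.09: Q_A = 1991.282.
∂Q_A/∂P_B = -10.2.
ε = (∂Q_A/∂P_B)(P_B/Q_A) = -10.2 × (14.09/1991.282) ≈ -0.072.

-0.072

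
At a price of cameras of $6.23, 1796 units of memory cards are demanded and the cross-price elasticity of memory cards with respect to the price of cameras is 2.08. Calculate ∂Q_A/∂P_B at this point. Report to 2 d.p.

ε = (∂Q_A/∂P_B)·(P_B/Q_A) ⇒ ∂Q_A/∂P_B = ε·Q_A/P_B = 2.08 × 1796/6.23 ≈ 599.63.

599.63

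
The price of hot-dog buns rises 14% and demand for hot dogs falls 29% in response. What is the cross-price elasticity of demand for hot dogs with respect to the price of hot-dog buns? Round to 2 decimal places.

ε = (%ΔQ of hot dogs) / (%ΔP of hot-dog buns) = (-29%) / (14%) ≈ -2.07.
Negative cross-price elasticity: complements.

-2.07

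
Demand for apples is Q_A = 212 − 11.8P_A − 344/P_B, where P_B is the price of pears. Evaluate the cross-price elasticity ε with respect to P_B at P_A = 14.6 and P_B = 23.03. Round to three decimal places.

At P_A = 14.6 and P_B = 23.03: Q_A = 24.783.
∂Q_A/∂P_B = 344/P_B² = 0.6486.
ε = (∂Q_A/∂P_B)(P_B/Q_A) = 0.6486 × (23.03/24.783) ≈ 0.603.

0.603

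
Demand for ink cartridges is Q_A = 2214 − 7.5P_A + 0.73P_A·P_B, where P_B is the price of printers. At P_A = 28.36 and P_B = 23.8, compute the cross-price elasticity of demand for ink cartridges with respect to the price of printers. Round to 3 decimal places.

0.198

At P_A = 28.36 and P_B = 23.8: Q_A = 2494.027.
∂Q_A/∂P_B = 0.73P_A = 0.73(28.36) = 20.7028.
ε = (∂Q_A/∂P_B)(P_B/Q_A) = 20.7028 × (23.8/2494.027) ≈ 0.198.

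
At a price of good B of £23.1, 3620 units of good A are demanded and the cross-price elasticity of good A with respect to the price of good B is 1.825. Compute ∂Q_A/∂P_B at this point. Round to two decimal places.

ε = (∂Q_A/∂P_B)·(P_B/Q_A) ⇒ ∂Q_A/∂P_B = ε·Q_A/P_B = 1.825 × 3620/23.1 ≈ 286.00.

286.00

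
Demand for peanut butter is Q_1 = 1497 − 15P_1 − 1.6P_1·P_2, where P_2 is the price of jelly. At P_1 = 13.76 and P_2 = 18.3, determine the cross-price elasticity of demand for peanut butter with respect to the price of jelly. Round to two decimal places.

At P_1 = 13.76 and P_2 = 18.3: Q_1 = 887.707.
∂Q_1/∂P_2 = -1.6P_1 = -1.6(13.76) = -22.0160.
ε = (∂Q_1/∂P_2)(P_2/Q_1) = -22.0160 × (18.3/887.707) ≈ -0.45.

-0.45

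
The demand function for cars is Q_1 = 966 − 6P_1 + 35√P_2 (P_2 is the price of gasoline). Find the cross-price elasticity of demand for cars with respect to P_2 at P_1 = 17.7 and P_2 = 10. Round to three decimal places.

0.057

At P_1 = 17.7 and P_2 = 10: Q_1 = 970.480.
∂Q_1/∂P_2 = 35/(2√P_2) = 35/(2√10) = 5.5340.
ε = (∂Q_1/∂P_2)(P_2/Q_1) = 5.5340 × (10/970.480) ≈ 0.057.
ε > 0: substitutes.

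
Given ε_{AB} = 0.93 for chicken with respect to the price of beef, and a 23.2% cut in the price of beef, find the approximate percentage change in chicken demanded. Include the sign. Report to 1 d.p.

%ΔQ ≈ ε × %ΔP of beef = 0.93 × (-23.2%) = -21.6%.

-21.6%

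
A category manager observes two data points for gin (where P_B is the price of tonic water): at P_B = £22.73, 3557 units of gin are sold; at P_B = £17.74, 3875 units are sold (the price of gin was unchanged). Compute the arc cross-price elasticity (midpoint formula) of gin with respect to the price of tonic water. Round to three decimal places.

-0.347

ΔQ_A = 3875 − 3557 = 318; ΔP_B = 17.74 − 22.73 = -4.99.
Midpoints: Q̄_A = 3716.0, P̄_B = 20.23.
ε = (ΔQ_A/Q̄_A)/(ΔP_B/P̄_B) = (318/3716.0)/(-4.99/20.23) ≈ -0.347.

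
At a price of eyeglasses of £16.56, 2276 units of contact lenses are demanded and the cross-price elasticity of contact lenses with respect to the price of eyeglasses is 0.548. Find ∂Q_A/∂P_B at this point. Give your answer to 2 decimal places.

75.32

ε = (∂Q_A/∂P_B)·(P_B/Q_A) ⇒ ∂Q_A/∂P_B = ε·Q_A/P_B = 0.548 × 2276/16.56 ≈ 75.32.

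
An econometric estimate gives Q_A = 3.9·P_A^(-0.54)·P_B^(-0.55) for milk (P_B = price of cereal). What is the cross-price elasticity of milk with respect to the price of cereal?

In a log-linear (constant-elasticity) demand function, the coefficient on the exponent of P_B is the cross-price elasticity.
ε = -0.55. Negative, so milk and cereal are complements.

-0.55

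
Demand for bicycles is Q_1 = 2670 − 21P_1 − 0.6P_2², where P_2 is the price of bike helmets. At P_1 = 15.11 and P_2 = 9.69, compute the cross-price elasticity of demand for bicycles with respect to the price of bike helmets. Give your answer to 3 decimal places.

At P_1 = 15.11 and P_2 = 9.69: Q_1 = 2296.352.
∂Q_1/∂P_2 = -1.2P_2 = -1.2(9.69) = -11.6280.
ε = (∂Q_1/∂P_2)(P_2/Q_1) = -11.6280 × (9.69/2296.352) ≈ -0.049.

-0.049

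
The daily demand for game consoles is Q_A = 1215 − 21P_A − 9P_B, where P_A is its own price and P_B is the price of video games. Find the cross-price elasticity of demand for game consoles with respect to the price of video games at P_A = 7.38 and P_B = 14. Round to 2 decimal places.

At P_A = 7.38 and P_B = 14: Q_A = 934.02.
∂Q_A/∂P_B = -9.
ε = (∂Q_A/∂P_B)(P_B/Q_A) = -9 × (14/934.02) ≈ -0.13.

-0.13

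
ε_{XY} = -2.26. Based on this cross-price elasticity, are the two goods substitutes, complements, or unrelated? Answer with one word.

complements

ε = -2.26 < 0, so a higher price of good Y lowers demand for good X: complements.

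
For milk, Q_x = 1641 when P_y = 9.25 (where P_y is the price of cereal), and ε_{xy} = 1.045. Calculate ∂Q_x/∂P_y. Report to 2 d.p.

ε = (∂Q_x/∂P_y)·(P_y/Q_x) ⇒ ∂Q_x/∂P_y = ε·Q_x/P_y = 1.045 × 1641/9.25 ≈ 185.39.

185.39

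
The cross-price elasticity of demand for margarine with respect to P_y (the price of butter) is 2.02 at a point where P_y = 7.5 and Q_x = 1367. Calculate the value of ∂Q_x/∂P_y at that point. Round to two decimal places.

368.18

ε = (∂Q_x/∂P_y)·(P_y/Q_x) ⇒ ∂Q_x/∂P_y = ε·Q_x/P_y = 2.02 × 1367/7.5 ≈ 368.18.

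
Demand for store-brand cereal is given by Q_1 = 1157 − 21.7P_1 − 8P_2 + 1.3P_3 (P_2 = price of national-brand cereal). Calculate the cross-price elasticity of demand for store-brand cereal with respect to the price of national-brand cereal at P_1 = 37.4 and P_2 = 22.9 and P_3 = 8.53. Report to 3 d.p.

-1.057

At P_1 = 37.4 and P_2 = 22.9 and P_3 = 8.53: Q_1 = 173.309.
∂Q_1/∂P_2 = -8.
ε = (∂Q_1/∂P_2)(P_2/Q_1) = -8 × (22.9/173.309) ≈ -1.057.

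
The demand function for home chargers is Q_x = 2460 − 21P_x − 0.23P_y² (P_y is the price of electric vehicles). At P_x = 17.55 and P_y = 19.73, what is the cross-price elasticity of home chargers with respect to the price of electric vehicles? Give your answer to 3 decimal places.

-0.089

At P_x = 17.55 and P_y = 19.73: Q_x = 2001.917.
∂Q_x/∂P_y = -0.46P_y = -0.46(19.73) = -9.0758.
ε = (∂Q_x/∂P_y)(P_y/Q_x) = -9.0758 × (19.73/2001.917) ≈ -0.089.
ε < 0: complements.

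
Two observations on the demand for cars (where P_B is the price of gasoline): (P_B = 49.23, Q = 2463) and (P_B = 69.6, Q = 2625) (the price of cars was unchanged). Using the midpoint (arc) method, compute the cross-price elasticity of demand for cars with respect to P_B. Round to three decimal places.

ΔQ_A = 2625 − 2463 = 162; ΔP_B = 69.6 − 49.23 = 20.37.
Midpoints: Q̄_A = 2544.0, P̄_B = 59.41.
ε = (ΔQ_A/Q̄_A)/(ΔP_B/P̄_B) = (162/2544.0)/(20.37/59.41) ≈ 0.186.

0.186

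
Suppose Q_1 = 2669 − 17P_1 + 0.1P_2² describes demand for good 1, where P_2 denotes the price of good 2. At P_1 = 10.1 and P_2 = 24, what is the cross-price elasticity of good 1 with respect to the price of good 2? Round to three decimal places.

0.045

At P_1 = 10.1 and P_2 = 24: Q_1 = 2554.9.
∂Q_1/∂P_2 = 0.2P_2 = 0.2(24) = 4.8000.
ε = (∂Q_1/∂P_2)(P_2/Q_1) = 4.8000 × (24/2554.9) ≈ 0.045.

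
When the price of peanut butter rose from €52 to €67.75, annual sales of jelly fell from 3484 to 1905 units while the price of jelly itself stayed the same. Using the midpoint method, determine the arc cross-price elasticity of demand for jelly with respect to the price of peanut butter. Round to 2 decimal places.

-2.23

ΔQ_A = 1905 − 3484 = -1579; ΔP_B = 67.75 − 52 = 15.75.
Midpoints: Q̄_A = 2694.5, P̄_B = 59.88.
ε = (ΔQ_A/Q̄_A)/(ΔP_B/P̄_B) = (-1579/2694.5)/(15.75/59.88) ≈ -2.23.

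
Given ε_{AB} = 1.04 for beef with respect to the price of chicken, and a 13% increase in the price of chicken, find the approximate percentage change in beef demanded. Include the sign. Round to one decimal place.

13.5%

%ΔQ ≈ ε × %ΔP of chicken = 1.04 × (13%) = 13.5%.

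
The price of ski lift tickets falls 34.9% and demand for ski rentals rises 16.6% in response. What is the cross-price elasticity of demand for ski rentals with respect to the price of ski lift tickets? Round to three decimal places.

ε = (%ΔQ of ski rentals) / (%ΔP of ski lift tickets) = (16.6%) / (-34.9%) ≈ -0.476.
Negative cross-price elasticity: complements.

-0.476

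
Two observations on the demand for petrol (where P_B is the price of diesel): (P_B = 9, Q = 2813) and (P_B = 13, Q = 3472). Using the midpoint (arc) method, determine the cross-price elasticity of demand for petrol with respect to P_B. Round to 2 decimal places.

ΔQ_A = 3472 − 2813 = 659; ΔP_B = 13 − 9 = 4.
Midpoints: Q̄_A = 3142.5, P̄_B = 11.00.
ε = (ΔQ_A/Q̄_A)/(ΔP_B/P̄_B) = (659/3142.5)/(4/11.00) ≈ 0.58.

0.58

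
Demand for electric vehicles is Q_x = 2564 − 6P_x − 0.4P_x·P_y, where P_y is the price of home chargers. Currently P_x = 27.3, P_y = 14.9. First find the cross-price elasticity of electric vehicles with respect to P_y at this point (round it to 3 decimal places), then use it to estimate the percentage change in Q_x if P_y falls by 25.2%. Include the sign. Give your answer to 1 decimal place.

1.8%

At P_x = 27.3, P_y = 14.9: Q_x = 2237.492.
∂Q_x/∂P_y = -0.4P_x = -10.9200.
ε = (∂Q_x/∂P_y)(P_y/Q_x) = -10.9200 × 14.9/2237.492 ≈ -0.073.
%ΔQ_x ≈ ε × %ΔP_y = -0.073 × (-25.2%) = 1.8%.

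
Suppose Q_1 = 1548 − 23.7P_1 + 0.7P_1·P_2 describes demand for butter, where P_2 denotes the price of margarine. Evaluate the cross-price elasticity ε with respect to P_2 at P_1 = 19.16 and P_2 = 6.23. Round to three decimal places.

0.071

At P_1 = 19.16 and P_2 = 6.23: Q_1 = 1177.465.
∂Q_1/∂P_2 = 0.7P_1 = 0.7(19.16) = 13.4120.
ε = (∂Q_1/∂P_2)(P_2/Q_1) = 13.4120 × (6.23/1177.465) ≈ 0.071.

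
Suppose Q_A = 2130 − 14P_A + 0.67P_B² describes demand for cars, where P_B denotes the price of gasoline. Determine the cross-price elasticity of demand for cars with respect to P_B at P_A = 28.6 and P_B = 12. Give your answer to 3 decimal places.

At P_A = 28.6 and P_B = 12: Q_A = 1826.08.
∂Q_A/∂P_B = 1.34P_B = 1.34(12) = 16.0800.
ε = (∂Q_A/∂P_B)(P_B/Q_A) = 16.0800 × (12/1826.08) ≈ 0.106.
ε > 0: substitutes.

0.106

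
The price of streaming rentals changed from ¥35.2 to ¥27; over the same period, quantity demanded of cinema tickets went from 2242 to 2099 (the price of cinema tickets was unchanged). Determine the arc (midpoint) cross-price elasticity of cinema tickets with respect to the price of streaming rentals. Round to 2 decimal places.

ΔQ_A = 2099 − 2242 = -143; ΔP_B = 27 − 35.2 = -8.2.
Midpoints: Q̄_A = 2170.5, P̄_B = 31.10.
ε = (ΔQ_A/Q̄_A)/(ΔP_B/P̄_B) = (-143/2170.5)/(-8.2/31.10) ≈ 0.25.

0.25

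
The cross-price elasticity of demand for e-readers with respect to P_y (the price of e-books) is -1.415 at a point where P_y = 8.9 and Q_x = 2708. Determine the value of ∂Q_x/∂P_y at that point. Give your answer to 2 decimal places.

-430.54

ε = (∂Q_x/∂P_y)·(P_y/Q_x) ⇒ ∂Q_x/∂P_y = ε·Q_x/P_y = -1.415 × 2708/8.9 ≈ -430.54.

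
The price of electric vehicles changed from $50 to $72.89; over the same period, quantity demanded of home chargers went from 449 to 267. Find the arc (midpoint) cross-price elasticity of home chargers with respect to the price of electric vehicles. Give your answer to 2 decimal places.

ΔQ_A = 267 − 449 = -182; ΔP_B = 72.89 − 50 = 22.89.
Midpoints: Q̄_A = 358.0, P̄_B = 61.45.
ε = (ΔQ_A/Q̄_A)/(ΔP_B/P̄_B) = (-182/358.0)/(22.89/61.45) ≈ -1.36.
ε < 0: home chargers and electric vehicles are complements.

-1.36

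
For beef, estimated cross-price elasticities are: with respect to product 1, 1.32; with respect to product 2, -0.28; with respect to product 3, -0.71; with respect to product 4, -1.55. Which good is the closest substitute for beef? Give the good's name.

Substitutes have ε > 0. Among the positive values, 1.32 (product 1) is largest.

product 1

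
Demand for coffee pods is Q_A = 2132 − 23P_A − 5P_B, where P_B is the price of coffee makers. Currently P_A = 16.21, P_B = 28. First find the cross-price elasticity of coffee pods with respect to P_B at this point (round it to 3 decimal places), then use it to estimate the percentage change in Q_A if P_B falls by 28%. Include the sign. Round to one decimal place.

2.4%

At P_A = 16.21, P_B = 28: Q_A = 1619.17.
∂Q_A/∂P_B = -5.
ε = (∂Q_A/∂P_B)(P_B/Q_A) = -5.0000 × 28/1619.17 ≈ -0.086.
%ΔQ_A ≈ ε × %ΔP_B = -0.086 × (-28%) = 2.4%.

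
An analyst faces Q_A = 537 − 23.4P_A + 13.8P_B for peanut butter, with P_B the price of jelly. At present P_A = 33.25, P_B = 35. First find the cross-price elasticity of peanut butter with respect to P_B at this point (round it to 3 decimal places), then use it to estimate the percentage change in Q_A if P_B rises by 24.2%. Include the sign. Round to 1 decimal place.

48.3%

At P_A = 33.25, P_B = 35: Q_A = 241.95.
∂Q_A/∂P_B = 13.8.
ε = (∂Q_A/∂P_B)(P_B/Q_A) = 13.8000 × 35/241.95 ≈ 1.996.
%ΔQ_A ≈ ε × %ΔP_B = 1.996 × (24.2%) = 48.3%.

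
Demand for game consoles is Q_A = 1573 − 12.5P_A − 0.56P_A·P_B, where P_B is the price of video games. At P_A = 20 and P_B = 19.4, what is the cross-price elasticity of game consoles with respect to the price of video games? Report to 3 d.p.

At P_A = 20 and P_B = 19.4: Q_A = 1105.72.
∂Q_A/∂P_B = -0.56P_A = -0.56(20) = -11.2000.
ε = (∂Q_A/∂P_B)(P_B/Q_A) = -11.2000 × (19.4/1105.72) ≈ -0.197.

-0.197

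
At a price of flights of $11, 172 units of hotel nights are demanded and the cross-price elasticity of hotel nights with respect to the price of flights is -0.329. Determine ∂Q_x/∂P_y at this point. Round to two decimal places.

ε = (∂Q_x/∂P_y)·(P_y/Q_x) ⇒ ∂Q_x/∂P_y = ε·Q_x/P_y = -0.329 × 172/11 ≈ -5.14.

-5.14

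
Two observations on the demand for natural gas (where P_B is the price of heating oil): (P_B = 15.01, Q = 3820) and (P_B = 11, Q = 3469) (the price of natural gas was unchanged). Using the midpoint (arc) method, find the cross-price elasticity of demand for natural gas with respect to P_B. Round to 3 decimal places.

0.312

ΔQ_A = 3469 − 3820 = -351; ΔP_B = 11 − 15.01 = -4.01.
Midpoints: Q̄_A = 3644.5, P̄_B = 13.00.
ε = (ΔQ_A/Q̄_A)/(ΔP_B/P̄_B) = (-351/3644.5)/(-4.01/13.00) ≈ 0.312.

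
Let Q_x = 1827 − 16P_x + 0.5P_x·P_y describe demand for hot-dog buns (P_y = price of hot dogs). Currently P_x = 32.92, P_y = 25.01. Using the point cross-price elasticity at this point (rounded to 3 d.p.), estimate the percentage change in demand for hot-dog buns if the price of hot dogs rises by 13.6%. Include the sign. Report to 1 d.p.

At P_x = 32.92, P_y = 25.01: Q_x = 1711.945.
∂Q_x/∂P_y = 0.5P_x = 16.4600.
ε = (∂Q_x/∂P_y)(P_y/Q_x) = 16.4600 × 25.01/1711.945 ≈ 0.240.
%ΔQ_x ≈ ε × %ΔP_y = 0.240 × (13.6%) = 3.3%.

3.3%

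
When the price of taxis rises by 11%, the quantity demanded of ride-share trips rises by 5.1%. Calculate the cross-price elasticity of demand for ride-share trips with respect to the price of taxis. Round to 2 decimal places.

ε = (%ΔQ of ride-share trips) / (%ΔP of taxis) = (5.1%) / (11%) ≈ 0.46.

0.46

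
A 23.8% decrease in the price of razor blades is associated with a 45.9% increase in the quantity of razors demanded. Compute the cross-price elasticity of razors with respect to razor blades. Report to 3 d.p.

ε = (%ΔQ of razors) / (%ΔP of razor blades) = (45.9%) / (-23.8%) ≈ -1.929.
Negative cross-price elasticity: complements.

-1.929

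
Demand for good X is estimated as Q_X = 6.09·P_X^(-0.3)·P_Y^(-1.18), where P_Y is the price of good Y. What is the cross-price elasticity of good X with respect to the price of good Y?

-1.18

In a log-linear (constant-elasticity) demand function, the coefficient on the exponent of P_Y is the cross-price elasticity.
ε = -1.18. Negative, so good X and good Y are complements.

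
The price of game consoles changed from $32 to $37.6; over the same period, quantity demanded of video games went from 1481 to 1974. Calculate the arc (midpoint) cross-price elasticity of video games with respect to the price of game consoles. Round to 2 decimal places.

1.77

ΔQ_A = 1974 − 1481 = 493; ΔP_B = 37.6 − 32 = 5.6.
Midpoints: Q̄_A = 1727.5, P̄_B = 34.80.
ε = (ΔQ_A/Q̄_A)/(ΔP_B/P̄_B) = (493/1727.5)/(5.6/34.80) ≈ 1.77.
ε > 0: video games and game consoles are substitutes.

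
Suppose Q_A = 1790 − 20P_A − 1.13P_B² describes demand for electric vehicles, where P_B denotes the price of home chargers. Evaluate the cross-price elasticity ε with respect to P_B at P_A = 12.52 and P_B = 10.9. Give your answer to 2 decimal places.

-0.19

At P_A = 12.52 and P_B = 10.9: Q_A = 1405.345.
∂Q_A/∂P_B = -2.26P_B = -2.26(10.9) = -24.6340.
ε = (∂Q_A/∂P_B)(P_B/Q_A) = -24.6340 × (10.9/1405.345) ≈ -0.19.
ε < 0: complements.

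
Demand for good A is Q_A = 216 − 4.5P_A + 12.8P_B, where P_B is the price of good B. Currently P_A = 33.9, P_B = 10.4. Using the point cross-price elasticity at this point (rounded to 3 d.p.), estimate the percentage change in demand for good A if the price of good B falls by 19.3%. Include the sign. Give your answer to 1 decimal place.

At P_A = 33.9, P_B = 10.4: Q_A = 196.57.
∂Q_A/∂P_B = 12.8.
ε = (∂Q_A/∂P_B)(P_B/Q_A) = 12.8000 × 10.4/196.57 ≈ 0.677.
%ΔQ_A ≈ ε × %ΔP_B = 0.677 × (-19.3%) = -13.1%.

-13.1%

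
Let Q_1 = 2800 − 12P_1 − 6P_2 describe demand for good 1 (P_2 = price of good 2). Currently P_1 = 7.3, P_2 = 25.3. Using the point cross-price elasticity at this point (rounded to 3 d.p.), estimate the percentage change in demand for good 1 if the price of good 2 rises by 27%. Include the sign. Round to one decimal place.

-1.6%

At P_1 = 7.3, P_2 = 25.3: Q_1 = 2560.6.
∂Q_1/∂P_2 = -6.
ε = (∂Q_1/∂P_2)(P_2/Q_1) = -6.0000 × 25.3/2560.6 ≈ -0.059.
%ΔQ_1 ≈ ε × %ΔP_2 = -0.059 × (27%) = -1.6%.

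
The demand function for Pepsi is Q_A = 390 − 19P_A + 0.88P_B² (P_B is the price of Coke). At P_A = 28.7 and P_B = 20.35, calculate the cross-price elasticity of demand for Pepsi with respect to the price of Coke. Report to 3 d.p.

3.485

At P_A = 28.7 and P_B = 20.35: Q_A = 209.128.
∂Q_A/∂P_B = 1.76P_B = 1.76(20.35) = 35.8160.
ε = (∂Q_A/∂P_B)(P_B/Q_A) = 35.8160 × (20.35/209.128) ≈ 3.485.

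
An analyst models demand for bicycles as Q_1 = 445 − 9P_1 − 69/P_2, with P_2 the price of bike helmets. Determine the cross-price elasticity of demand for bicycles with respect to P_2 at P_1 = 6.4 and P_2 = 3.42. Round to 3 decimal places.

0.055

At P_1 = 6.4 and P_2 = 3.42: Q_1 = 367.225.
∂Q_1/∂P_2 = 69/P_2² = 5.8993.
ε = (∂Q_1/∂P_2)(P_2/Q_1) = 5.8993 × (3.42/367.225) ≈ 0.055.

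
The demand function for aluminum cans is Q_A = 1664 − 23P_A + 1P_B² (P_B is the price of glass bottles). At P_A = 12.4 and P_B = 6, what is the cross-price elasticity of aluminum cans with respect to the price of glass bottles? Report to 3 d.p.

At P_A = 12.4 and P_B = 6: Q_A = 1414.8.
∂Q_A/∂P_B = 2P_B = 2(6) = 12.0000.
ε = (∂Q_A/∂P_B)(P_B/Q_A) = 12.0000 × (6/1414.8) ≈ 0.051.

0.051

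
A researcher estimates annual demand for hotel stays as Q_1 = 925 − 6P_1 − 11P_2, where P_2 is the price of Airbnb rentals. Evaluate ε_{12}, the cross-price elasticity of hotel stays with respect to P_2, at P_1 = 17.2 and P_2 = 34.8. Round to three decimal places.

-0.872

At P_1 = 17.2 and P_2 = 34.8: Q_1 = 439.
∂Q_1/∂P_2 = -11.
ε = (∂Q_1/∂P_2)(P_2/Q_1) = -11 × (34.8/439) ≈ -0.872.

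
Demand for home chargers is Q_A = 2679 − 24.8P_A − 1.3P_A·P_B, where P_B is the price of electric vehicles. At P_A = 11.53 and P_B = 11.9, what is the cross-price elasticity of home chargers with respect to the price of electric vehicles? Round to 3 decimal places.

-0.081

At P_A = 11.53 and P_B = 11.9: Q_A = 2214.687.
∂Q_A/∂P_B = -1.3P_A = -1.3(11.53) = -14.9890.
ε = (∂Q_A/∂P_B)(P_B/Q_A) = -14.9890 × (11.9/2214.687) ≈ -0.081.
ε < 0: complements.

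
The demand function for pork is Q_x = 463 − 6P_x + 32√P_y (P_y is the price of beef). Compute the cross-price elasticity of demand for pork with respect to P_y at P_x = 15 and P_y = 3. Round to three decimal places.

At P_x = 15 and P_y = 3: Q_x = 428.426.
∂Q_x/∂P_y = 32/(2√P_y) = 32/(2√3) = 9.2376.
ε = (∂Q_x/∂P_y)(P_y/Q_x) = 9.2376 × (3/428.426) ≈ 0.065.

0.065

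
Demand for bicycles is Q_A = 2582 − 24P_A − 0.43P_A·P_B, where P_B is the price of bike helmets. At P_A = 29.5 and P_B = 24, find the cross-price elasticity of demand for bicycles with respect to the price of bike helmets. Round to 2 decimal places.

-0.19

At P_A = 29.5 and P_B = 24: Q_A = 1569.56.
∂Q_A/∂P_B = -0.43P_A = -0.43(29.5) = -12.6850.
ε = (∂Q_A/∂P_B)(P_B/Q_A) = -12.6850 × (24/1569.56) ≈ -0.19.
ε < 0: complements.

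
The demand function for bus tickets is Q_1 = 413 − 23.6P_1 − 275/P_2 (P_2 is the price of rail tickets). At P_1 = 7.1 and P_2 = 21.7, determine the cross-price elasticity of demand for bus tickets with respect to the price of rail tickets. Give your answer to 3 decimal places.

0.054

At P_1 = 7.1 and P_2 = 21.7: Q_1 = 232.767.
∂Q_1/∂P_2 = 275/P_2² = 0.5840.
ε = (∂Q_1/∂P_2)(P_2/Q_1) = 0.5840 × (21.7/232.767) ≈ 0.054.
ε > 0: substitutes.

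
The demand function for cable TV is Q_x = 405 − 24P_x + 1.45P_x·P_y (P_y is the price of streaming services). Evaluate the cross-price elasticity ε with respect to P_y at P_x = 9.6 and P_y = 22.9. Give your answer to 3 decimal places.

At P_x = 9.6 and P_y = 22.9: Q_x = 493.368.
∂Q_x/∂P_y = 1.45P_x = 1.45(9.6) = 13.9200.
ε = (∂Q_x/∂P_y)(P_y/Q_x) = 13.9200 × (22.9/493.368) ≈ 0.646.

0.646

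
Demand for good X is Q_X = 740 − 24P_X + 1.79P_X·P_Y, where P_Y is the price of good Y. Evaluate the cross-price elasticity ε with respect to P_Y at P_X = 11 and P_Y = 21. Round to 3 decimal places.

0.465

At P_X = 11 and P_Y = 21: Q_X = 889.49.
∂Q_X/∂P_Y = 1.79P_X = 1.79(11) = 19.6900.
ε = (∂Q_X/∂P_Y)(P_Y/Q_X) = 19.6900 × (21/889.49) ≈ 0.465.
ε > 0: substitutes.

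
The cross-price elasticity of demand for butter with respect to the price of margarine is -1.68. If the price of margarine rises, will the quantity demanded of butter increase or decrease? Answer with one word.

decrease

ε < 0 and the price of margarine rises, so the quantity of butter moves in the opposite direction: it decreases.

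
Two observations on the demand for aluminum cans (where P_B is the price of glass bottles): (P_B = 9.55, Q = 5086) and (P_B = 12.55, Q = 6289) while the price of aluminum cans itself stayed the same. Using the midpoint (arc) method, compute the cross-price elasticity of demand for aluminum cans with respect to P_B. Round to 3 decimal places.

ΔQ_A = 6289 − 5086 = 1203; ΔP_B = 12.55 − 9.55 = 3.
Midpoints: Q̄_A = 5687.5, P̄_B = 11.05.
ε = (ΔQ_A/Q̄_A)/(ΔP_B/P̄_B) = (1203/5687.5)/(3/11.05) ≈ 0.779.
ε > 0: aluminum cans and glass bottles are substitutes.

0.779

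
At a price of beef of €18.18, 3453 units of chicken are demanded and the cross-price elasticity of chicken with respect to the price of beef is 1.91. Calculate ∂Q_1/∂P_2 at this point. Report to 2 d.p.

ε = (∂Q_1/∂P_2)·(P_2/Q_1) ⇒ ∂Q_1/∂P_2 = ε·Q_1/P_2 = 1.91 × 3453/18.18 ≈ 362.77.

362.77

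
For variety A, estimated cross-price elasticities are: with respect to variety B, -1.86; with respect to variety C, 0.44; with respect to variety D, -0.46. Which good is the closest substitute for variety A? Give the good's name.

variety C

Substitutes have ε > 0. Among the positive values, 0.44 (variety C) is largest.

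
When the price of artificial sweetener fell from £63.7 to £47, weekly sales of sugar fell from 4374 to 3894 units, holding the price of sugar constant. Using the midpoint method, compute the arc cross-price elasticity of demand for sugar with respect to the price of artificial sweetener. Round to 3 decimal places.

ΔQ_A = 3894 − 4374 = -480; ΔP_B = 47 − 63.7 = -16.7.
Midpoints: Q̄_A = 4134.0, P̄_B = 55.35.
ε = (ΔQ_A/Q̄_A)/(ΔP_B/P̄_B) = (-480/4134.0)/(-16.7/55.35) ≈ 0.385.
ε > 0: sugar and artificial sweetener are substitutes.

0.385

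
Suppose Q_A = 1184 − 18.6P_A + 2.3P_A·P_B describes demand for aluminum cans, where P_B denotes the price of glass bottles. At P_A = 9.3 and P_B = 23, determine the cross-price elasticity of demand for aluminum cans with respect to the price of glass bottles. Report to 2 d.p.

At P_A = 9.3 and P_B = 23: Q_A = 1502.99.
∂Q_A/∂P_B = 2.3P_A = 2.3(9.3) = 21.3900.
ε = (∂Q_A/∂P_B)(P_B/Q_A) = 21.3900 × (23/1502.99) ≈ 0.33.

0.33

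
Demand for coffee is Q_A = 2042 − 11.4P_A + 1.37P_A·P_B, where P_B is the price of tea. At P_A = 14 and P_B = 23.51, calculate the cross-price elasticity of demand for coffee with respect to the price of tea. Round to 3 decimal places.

At P_A = 14 and P_B = 23.51: Q_A = 2333.322.
∂Q_A/∂P_B = 1.37P_A = 1.37(14) = 19.1800.
ε = (∂Q_A/∂P_B)(P_B/Q_A) = 19.1800 × (23.51/2333.322) ≈ 0.193.

0.193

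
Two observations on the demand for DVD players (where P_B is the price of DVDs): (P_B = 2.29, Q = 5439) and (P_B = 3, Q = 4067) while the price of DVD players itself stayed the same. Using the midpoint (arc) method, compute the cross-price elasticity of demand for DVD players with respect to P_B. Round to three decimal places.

ΔQ_A = 4067 − 5439 = -1372; ΔP_B = 3 − 2.29 = 0.71.
Midpoints: Q̄_A = 4753.0, P̄_B = 2.65.
ε = (ΔQ_A/Q̄_A)/(ΔP_B/P̄_B) = (-1372/4753.0)/(0.71/2.65) ≈ -1.075.

-1.075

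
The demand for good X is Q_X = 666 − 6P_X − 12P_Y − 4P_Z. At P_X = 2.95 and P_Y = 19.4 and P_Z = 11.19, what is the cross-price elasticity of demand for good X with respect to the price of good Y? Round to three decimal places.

At P_X = 2.95 and P_Y = 19.4 and P_Z = 11.19: Q_X = 370.74.
∂Q_X/∂P_Y = -12.
ε = (∂Q_X/∂P_Y)(P_Y/Q_X) = -12 × (19.4/370.74) ≈ -0.628.

-0.628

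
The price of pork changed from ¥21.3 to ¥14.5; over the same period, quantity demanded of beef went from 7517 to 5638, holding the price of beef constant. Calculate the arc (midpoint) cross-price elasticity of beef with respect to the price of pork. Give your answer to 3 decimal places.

0.752

ΔQ_A = 5638 − 7517 = -1879; ΔP_B = 14.5 − 21.3 = -6.8.
Midpoints: Q̄_A = 6577.5, P̄_B = 17.90.
ε = (ΔQ_A/Q̄_A)/(ΔP_B/P̄_B) = (-1879/6577.5)/(-6.8/17.90) ≈ 0.752.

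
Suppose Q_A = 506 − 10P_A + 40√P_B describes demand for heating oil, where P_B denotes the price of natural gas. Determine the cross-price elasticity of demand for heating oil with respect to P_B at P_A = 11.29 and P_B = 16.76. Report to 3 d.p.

0.147

At P_A = 11.29 and P_B = 16.76: Q_A = 556.856.
∂Q_A/∂P_B = 40/(2√P_B) = 40/(2√16.76) = 4.8853.
ε = (∂Q_A/∂P_B)(P_B/Q_A) = 4.8853 × (16.76/556.856) ≈ 0.147.
ε > 0: substitutes.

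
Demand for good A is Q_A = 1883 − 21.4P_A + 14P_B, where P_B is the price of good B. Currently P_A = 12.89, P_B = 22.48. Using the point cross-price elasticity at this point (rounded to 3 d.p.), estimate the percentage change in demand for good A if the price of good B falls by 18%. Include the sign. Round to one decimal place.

-3.0%

At P_A = 12.89, P_B = 22.48: Q_A = 1921.874.
∂Q_A/∂P_B = 14.
ε = (∂Q_A/∂P_B)(P_B/Q_A) = 14.0000 × 22.48/1921.874 ≈ 0.164.
%ΔQ_A ≈ ε × %ΔP_B = 0.164 × (-18%) = -3.0%.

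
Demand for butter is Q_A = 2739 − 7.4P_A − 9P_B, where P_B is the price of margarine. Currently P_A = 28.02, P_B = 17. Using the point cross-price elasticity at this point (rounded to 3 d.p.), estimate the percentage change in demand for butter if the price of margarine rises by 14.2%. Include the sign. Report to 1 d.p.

-0.9%

At P_A = 28.02, P_B = 17: Q_A = 2378.652.
∂Q_A/∂P_B = -9.
ε = (∂Q_A/∂P_B)(P_B/Q_A) = -9.0000 × 17/2378.652 ≈ -0.064.
%ΔQ_A ≈ ε × %ΔP_B = -0.064 × (14.2%) = -0.9%.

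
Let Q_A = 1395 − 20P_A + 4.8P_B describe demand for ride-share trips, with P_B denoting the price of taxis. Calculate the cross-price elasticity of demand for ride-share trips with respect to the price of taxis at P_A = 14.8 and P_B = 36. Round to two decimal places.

At P_A = 14.8 and P_B = 36: Q_A = 1271.8.
∂Q_A/∂P_B = 4.8.
ε = (∂Q_A/∂P_B)(P_B/Q_A) = 4.8 × (36/1271.8) ≈ 0.14.
Since ε > 0, ride-share trips and taxis are substitutes.

0.14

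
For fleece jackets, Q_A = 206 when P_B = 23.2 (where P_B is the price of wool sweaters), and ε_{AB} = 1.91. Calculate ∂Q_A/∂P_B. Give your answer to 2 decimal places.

16.96

ε = (∂Q_A/∂P_B)·(P_B/Q_A) ⇒ ∂Q_A/∂P_B = ε·Q_A/P_B = 1.91 × 206/23.2 ≈ 16.96.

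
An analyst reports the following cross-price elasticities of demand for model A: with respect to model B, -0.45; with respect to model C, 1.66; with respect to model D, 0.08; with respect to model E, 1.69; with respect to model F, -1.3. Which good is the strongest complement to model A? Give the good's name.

model F

Complements have ε < 0. The most negative value is -1.3 (model F).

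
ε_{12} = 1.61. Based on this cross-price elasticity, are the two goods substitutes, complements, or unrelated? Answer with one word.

ε = 1.61 > 0, so a higher price of good 2 raises demand for good 1: substitutes.

substitutes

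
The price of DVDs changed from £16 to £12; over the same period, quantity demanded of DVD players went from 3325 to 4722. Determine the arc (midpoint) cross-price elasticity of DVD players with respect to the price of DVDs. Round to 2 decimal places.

-1.22

ΔQ_A = 4722 − 3325 = 1397; ΔP_B = 12 − 16 = -4.
Midpoints: Q̄_A = 4023.5, P̄_B = 14.00.
ε = (ΔQ_A/Q̄_A)/(ΔP_B/P̄_B) = (1397/4023.5)/(-4/14.00) ≈ -1.22.
ε < 0: DVD players and DVDs are complements.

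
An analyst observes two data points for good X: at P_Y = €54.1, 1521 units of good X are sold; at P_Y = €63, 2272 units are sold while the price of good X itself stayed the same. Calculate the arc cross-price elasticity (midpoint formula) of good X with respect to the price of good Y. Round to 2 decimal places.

2.61

ΔQ_X = 2272 − 1521 = 751; ΔP_Y = 63 − 54.1 = 8.9.
Midpoints: Q̄_X = 1896.5, P̄_Y = 58.55.
ε = (ΔQ_X/Q̄_X)/(ΔP_Y/P̄_Y) = (751/1896.5)/(8.9/58.55) ≈ 2.61.
ε > 0: good X and good Y are substitutes.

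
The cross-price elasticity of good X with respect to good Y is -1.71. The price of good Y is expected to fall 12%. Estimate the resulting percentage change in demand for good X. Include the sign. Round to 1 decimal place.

%ΔQ ≈ ε × %ΔP of good Y = -1.71 × (-12%) = 20.5%.

20.5%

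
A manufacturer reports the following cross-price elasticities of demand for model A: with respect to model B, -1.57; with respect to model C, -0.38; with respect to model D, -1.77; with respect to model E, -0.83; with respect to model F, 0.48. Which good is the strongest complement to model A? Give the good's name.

Complements have ε < 0. The most negative value is -1.77 (model D).

model D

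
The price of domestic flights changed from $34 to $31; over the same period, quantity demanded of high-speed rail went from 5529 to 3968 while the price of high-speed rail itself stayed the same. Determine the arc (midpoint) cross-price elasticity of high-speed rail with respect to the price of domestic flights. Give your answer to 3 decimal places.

ΔQ_A = 3968 − 5529 = -1561; ΔP_B = 31 − 34 = -3.
Midpoints: Q̄_A = 4748.5, P̄_B = 32.50.
ε = (ΔQ_A/Q̄_A)/(ΔP_B/P̄_B) = (-1561/4748.5)/(-3/32.50) ≈ 3.561.

3.561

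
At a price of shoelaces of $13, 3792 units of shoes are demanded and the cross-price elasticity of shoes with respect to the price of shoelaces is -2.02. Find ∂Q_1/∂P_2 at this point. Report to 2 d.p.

-589.22

ε = (∂Q_1/∂P_2)·(P_2/Q_1) ⇒ ∂Q_1/∂P_2 = ε·Q_1/P_2 = -2.02 × 3792/13 ≈ -589.22.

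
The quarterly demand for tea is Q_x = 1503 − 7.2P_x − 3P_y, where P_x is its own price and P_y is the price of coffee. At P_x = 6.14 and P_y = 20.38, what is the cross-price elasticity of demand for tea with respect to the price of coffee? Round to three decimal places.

-0.044

At P_x = 6.14 and P_y = 20.38: Q_x = 1397.652.
∂Q_x/∂P_y = -3.
ε = (∂Q_x/∂P_y)(P_y/Q_x) = -3 × (20.38/1397.652) ≈ -0.044.
Since ε < 0, tea and coffee are complements.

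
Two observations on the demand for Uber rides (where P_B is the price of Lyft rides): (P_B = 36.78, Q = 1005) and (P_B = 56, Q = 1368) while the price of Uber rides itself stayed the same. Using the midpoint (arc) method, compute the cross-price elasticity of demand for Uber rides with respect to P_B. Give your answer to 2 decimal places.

ΔQ_A = 1368 − 1005 = 363; ΔP_B = 56 − 36.78 = 19.22.
Midpoints: Q̄_A = 1186.5, P̄_B = 46.39.
ε = (ΔQ_A/Q̄_A)/(ΔP_B/P̄_B) = (363/1186.5)/(19.22/46.39) ≈ 0.74.

0.74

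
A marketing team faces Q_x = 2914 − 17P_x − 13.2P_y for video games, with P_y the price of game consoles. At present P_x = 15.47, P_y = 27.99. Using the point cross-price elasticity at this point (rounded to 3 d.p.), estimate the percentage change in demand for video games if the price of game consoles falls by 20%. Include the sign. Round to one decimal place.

3.2%

At P_x = 15.47, P_y = 27.99: Q_x = 2281.542.
∂Q_x/∂P_y = -13.2.
ε = (∂Q_x/∂P_y)(P_y/Q_x) = -13.2000 × 27.99/2281.542 ≈ -0.162.
%ΔQ_x ≈ ε × %ΔP_y = -0.162 × (-20%) = 3.2%.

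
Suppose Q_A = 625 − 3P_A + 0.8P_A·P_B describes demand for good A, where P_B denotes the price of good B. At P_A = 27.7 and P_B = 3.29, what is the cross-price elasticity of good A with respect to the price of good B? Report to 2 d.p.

0.12

At P_A = 27.7 and P_B = 3.29: Q_A = 614.806.
∂Q_A/∂P_B = 0.8P_A = 0.8(27.7) = 22.1600.
ε = (∂Q_A/∂P_B)(P_B/Q_A) = 22.1600 × (3.29/614.806) ≈ 0.12.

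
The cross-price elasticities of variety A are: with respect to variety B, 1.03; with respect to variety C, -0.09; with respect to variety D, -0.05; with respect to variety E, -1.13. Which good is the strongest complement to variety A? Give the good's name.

variety E

Complements have ε < 0. The most negative value is -1.13 (variety E).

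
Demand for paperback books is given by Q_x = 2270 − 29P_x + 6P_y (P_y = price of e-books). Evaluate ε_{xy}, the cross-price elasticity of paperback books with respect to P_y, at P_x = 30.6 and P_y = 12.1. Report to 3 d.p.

0.050

At P_x = 30.6 and P_y = 12.1: Q_x = 1455.2.
∂Q_x/∂P_y = 6.
ε = (∂Q_x/∂P_y)(P_y/Q_x) = 6 × (12.1/1455.2) ≈ 0.050.
Since ε > 0, paperback books and e-books are substitutes.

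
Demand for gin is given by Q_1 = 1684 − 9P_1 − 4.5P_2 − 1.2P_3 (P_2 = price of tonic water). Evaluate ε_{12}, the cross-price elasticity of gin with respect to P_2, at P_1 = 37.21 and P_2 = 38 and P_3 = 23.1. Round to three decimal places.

At P_1 = 37.21 and P_2 = 38 and P_3 = 23.1: Q_1 = 1150.39.
∂Q_1/∂P_2 = -4.5.
ε = (∂Q_1/∂P_2)(P_2/Q_1) = -4.5 × (38/1150.39) ≈ -0.149.
Since ε < 0, gin and tonic water are complements.

-0.149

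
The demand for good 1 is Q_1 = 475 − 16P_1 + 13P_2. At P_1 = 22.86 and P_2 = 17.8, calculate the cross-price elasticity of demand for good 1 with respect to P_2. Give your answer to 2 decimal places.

0.68

At P_1 = 22.86 and P_2 = 17.8: Q_1 = 340.64.
∂Q_1/∂P_2 = 13.
ε = (∂Q_1/∂P_2)(P_2/Q_1) = 13 × (17.8/340.64) ≈ 0.68.
Since ε > 0, good 1 and good 2 are substitutes.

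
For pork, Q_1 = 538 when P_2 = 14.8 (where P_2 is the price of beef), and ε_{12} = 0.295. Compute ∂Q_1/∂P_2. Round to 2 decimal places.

10.72

ε = (∂Q_1/∂P_2)·(P_2/Q_1) ⇒ ∂Q_1/∂P_2 = ε·Q_1/P_2 = 0.295 × 538/14.8 ≈ 10.72.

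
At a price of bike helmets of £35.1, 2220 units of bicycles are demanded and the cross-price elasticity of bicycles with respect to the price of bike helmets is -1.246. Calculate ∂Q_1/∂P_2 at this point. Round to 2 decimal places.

-78.81

ε = (∂Q_1/∂P_2)·(P_2/Q_1) ⇒ ∂Q_1/∂P_2 = ε·Q_1/P_2 = -1.246 × 2220/35.1 ≈ -78.81.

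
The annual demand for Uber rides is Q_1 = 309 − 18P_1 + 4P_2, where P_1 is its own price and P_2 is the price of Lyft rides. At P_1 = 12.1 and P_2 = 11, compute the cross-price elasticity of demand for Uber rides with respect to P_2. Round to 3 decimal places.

0.325

At P_1 = 12.1 and P_2 = 11: Q_1 = 135.2.
∂Q_1/∂P_2 = 4.
ε = (∂Q_1/∂P_2)(P_2/Q_1) = 4 × (11/135.2) ≈ 0.325.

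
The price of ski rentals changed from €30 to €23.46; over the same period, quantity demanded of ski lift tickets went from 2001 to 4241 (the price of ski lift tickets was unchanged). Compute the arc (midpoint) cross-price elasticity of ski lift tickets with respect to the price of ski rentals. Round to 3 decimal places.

ΔQ_A = 4241 − 2001 = 2240; ΔP_B = 23.46 − 30 = -6.54.
Midpoints: Q̄_A = 3121.0, P̄_B = 26.73.
ε = (ΔQ_A/Q̄_A)/(ΔP_B/P̄_B) = (2240/3121.0)/(-6.54/26.73) ≈ -2.933.
ε < 0: ski lift tickets and ski rentals are complements.

-2.933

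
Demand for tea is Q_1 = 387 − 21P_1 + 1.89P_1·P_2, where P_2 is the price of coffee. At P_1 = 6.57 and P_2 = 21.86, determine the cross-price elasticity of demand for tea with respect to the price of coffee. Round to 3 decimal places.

At P_1 = 6.57 and P_2 = 21.86: Q_1 = 520.472.
∂Q_1/∂P_2 = 1.89P_1 = 1.89(6.57) = 12.4173.
ε = (∂Q_1/∂P_2)(P_2/Q_1) = 12.4173 × (21.86/520.472) ≈ 0.522.

0.522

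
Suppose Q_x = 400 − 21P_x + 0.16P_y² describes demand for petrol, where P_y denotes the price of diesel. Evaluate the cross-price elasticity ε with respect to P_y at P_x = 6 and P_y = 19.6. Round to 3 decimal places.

0.366

At P_x = 6 and P_y = 19.6: Q_x = 335.466.
∂Q_x/∂P_y = 0.32P_y = 0.32(19.6) = 6.2720.
ε = (∂Q_x/∂P_y)(P_y/Q_x) = 6.2720 × (19.6/335.466) ≈ 0.366.
ε > 0: substitutes.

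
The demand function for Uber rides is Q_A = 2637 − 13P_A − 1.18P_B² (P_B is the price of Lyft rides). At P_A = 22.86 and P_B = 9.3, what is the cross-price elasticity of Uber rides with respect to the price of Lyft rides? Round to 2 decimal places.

At P_A = 22.86 and P_B = 9.3: Q_A = 2237.762.
∂Q_A/∂P_B = -2.36P_B = -2.36(9.3) = -21.9480.
ε = (∂Q_A/∂P_B)(P_B/Q_A) = -21.9480 × (9.3/2237.762) ≈ -0.09.
ε < 0: complements.

-0.09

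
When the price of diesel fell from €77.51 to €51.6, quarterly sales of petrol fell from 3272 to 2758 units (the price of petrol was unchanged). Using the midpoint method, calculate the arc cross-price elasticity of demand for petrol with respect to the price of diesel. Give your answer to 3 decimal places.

ΔQ_A = 2758 − 3272 = -514; ΔP_B = 51.6 − 77.51 = -25.91.
Midpoints: Q̄_A = 3015.0, P̄_B = 64.56.
ε = (ΔQ_A/Q̄_A)/(ΔP_B/P̄_B) = (-514/3015.0)/(-25.91/64.56) ≈ 0.425.

0.425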